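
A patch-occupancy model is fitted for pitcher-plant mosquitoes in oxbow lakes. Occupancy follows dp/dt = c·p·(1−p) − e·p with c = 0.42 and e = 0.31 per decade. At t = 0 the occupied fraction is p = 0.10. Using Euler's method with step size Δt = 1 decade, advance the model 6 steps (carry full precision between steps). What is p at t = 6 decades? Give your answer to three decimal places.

0.142

Update rule: p ← p + [c·p·(1−p) − e·p]·Δt with Δt = 1.
  1  |  dp/dt·Δt = +0.006800  |  p_1 = 0.106800
  2  |  dp/dt·Δt = +0.006957  |  p_2 = 0.113757
  3  |  dp/dt·Δt = +0.007078  |  p_3 = 0.120836
  4  |  dp/dt·Δt = +0.007159  |  p_4 = 0.127995
  5  |  dp/dt·Δt = +0.007199  |  p_5 = 0.135194
  6  |  dp/dt·Δt = +0.007195  |  p_6 = 0.142389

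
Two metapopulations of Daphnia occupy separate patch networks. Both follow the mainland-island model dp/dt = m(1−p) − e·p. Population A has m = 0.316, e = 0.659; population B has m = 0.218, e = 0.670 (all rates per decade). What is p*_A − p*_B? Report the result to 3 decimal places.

A: p*_A = m/(m+e) = 0.316/0.9750 = 0.3241.
B: p*_B = 0.218/0.8880 = 0.2455.
p*_A − p*_B = 0.3241 − 0.2455 = 0.0786.

0.079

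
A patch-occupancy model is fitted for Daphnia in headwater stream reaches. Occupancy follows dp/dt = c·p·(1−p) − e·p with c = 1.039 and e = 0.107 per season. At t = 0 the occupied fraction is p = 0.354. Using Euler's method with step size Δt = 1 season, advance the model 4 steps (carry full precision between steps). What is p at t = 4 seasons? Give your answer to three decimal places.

0.894

Update rule: p ← p + [c·p·(1−p) − e·p]·Δt with Δt = 1.
  1  |  dp/dt·Δt = +0.199725  |  p_1 = 0.553725
  2  |  dp/dt·Δt = +0.197503  |  p_2 = 0.751227
  3  |  dp/dt·Δt = +0.113792  |  p_3 = 0.865019
  4  |  dp/dt·Δt = +0.028758  |  p_4 = 0.893777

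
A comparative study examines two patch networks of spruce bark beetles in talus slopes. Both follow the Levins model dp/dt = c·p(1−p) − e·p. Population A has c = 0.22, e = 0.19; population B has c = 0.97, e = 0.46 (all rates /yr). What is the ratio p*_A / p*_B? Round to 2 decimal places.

0.26

A: p*_A = 1 − 0.19/0.22 = 0.1364.
B: p*_B = 1 − 0.46/0.97 = 0.5258.
p*_A / p*_B = 0.1364/0.5258 = 0.2594.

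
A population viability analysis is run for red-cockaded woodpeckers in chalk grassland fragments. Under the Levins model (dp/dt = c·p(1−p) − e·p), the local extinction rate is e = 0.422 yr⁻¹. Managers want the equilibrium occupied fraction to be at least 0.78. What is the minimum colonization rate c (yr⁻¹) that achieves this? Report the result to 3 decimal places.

p* = 1 − e/c ≥ 0.78 requires e/c ≤ 0.2200, i.e. c ≥ e/0.2200.
c_min = 0.422/0.2200 = 1.9182.

1.918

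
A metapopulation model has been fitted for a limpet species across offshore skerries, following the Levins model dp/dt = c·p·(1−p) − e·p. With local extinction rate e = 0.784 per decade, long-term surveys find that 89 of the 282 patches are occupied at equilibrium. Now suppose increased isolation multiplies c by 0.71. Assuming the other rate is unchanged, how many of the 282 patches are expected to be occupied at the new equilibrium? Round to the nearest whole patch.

Observed p* = 89/282 = 0.31560.
Balance c(1−p*) = e gives c = e/(1 − 0.31560) = 0.784/0.68440 = 1.14553.
New p* = 1 − e/c = 1 − 0.78400/0.81333 = 0.03606.
Expected occupied = 282 × 0.03606 = 10.17 ≈ 10.

10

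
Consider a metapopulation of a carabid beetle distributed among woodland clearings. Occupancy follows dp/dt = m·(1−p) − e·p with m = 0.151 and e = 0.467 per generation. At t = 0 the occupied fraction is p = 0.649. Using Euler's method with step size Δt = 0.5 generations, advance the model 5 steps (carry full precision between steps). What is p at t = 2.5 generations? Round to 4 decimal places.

0.3081

Update rule: p ← p + [m·(1−p) − e·p]·Δt with Δt = 0.5.
step 1: Δp = -0.12504, p = 0.52396
step 2: Δp = -0.08640, p = 0.43756
step 3: Δp = -0.05970, p = 0.37785
step 4: Δp = -0.04126, p = 0.33660
step 5: Δp = -0.02851, p = 0.30809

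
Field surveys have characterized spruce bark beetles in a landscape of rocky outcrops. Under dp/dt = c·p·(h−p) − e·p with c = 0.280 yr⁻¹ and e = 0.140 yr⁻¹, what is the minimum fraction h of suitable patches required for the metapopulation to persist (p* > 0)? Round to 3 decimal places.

0.500

p* = h − e/c is positive only when h > e/c.
h_min = e/c = 0.140/0.280 = 0.5000.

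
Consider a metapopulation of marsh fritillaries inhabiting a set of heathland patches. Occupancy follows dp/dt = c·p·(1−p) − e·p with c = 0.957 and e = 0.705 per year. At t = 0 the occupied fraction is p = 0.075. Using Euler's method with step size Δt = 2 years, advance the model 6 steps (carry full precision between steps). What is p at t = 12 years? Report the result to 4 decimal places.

0.2398

Update rule: p ← p + [c·p·(1−p) − e·p]·Δt with Δt = 2.
t = 2: p = 0.07500 + (+0.02703) = 0.10203
t = 4: p = 0.10203 + (+0.03150) = 0.13353
t = 6: p = 0.13353 + (+0.03317) = 0.16670
t = 8: p = 0.16670 + (+0.03083) = 0.19753
t = 10: p = 0.19753 + (+0.02487) = 0.22241
t = 12: p = 0.22241 + (+0.01742) = 0.23982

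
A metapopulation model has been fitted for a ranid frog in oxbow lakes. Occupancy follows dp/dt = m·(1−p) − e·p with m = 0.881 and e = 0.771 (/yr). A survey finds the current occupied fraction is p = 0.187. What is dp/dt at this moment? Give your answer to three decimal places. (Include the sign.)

Colonization term: m·(1−p) = 0.881×0.8130 = 0.71625.
Extinction term: e·p = 0.14418.
dp/dt = 0.71625 − 0.14418 = 0.57208.

0.572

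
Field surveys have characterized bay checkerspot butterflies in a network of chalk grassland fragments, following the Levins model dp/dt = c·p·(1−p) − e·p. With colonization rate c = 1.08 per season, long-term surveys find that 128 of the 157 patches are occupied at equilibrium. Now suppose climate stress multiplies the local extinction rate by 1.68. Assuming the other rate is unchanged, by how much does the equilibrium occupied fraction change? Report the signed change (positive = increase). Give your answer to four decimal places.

Observed p* = 128/157 = 0.81529.
Balance c(1−p*) = e gives e = 1.08×(1 − 0.81529) = 0.19949.
New p* = 1 − e/c = 1 − 0.33514/1.08000 = 0.68969.
Δp* = 0.68969 − 0.81529 = -0.12560.

-0.1256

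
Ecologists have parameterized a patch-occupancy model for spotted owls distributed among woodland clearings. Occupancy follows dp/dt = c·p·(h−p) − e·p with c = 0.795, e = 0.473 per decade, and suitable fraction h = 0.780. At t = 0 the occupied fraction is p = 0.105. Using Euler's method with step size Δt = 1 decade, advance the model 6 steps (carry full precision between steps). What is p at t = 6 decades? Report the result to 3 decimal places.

Update rule: p ← p + [c·p·(h−p) − e·p]·Δt with Δt = 1.
  1  |  dp/dt·Δt = +0.006681  |  p_1 = 0.111681
  2  |  dp/dt·Δt = +0.006513  |  p_2 = 0.118193
  3  |  dp/dt·Δt = +0.006280  |  p_3 = 0.124474
  4  |  dp/dt·Δt = +0.005993  |  p_4 = 0.130466
  5  |  dp/dt·Δt = +0.005660  |  p_5 = 0.136126
  6  |  dp/dt·Δt = +0.005293  |  p_6 = 0.141418

0.141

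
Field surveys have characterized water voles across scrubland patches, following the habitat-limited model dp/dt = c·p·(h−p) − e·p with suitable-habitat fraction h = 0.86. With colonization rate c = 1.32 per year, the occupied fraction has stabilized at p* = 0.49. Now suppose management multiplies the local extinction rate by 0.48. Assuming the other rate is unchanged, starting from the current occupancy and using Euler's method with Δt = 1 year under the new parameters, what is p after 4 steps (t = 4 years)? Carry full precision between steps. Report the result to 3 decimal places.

0.682

Balance c(h−p*) = e gives e = 1.32×(0.86 − 0.49000) = 0.48840.
Starting from p₀ = 0.49000; update p ← p + (dp/dt)·Δt with the new parameters.
t = 1: p = 0.49000 + (+0.12444) = 0.61444
t = 2: p = 0.61444 + (+0.05512) = 0.66956
t = 3: p = 0.66956 + (+0.01135) = 0.68091
t = 4: p = 0.68091 + (+0.00134) = 0.68225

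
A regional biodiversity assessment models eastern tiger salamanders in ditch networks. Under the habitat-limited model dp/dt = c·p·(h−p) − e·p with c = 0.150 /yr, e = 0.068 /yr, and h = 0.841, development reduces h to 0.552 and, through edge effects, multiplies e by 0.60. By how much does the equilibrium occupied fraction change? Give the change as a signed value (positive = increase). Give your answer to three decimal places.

-0.108

Before: p* = h − e/c = 0.841 − 0.068/0.150 = 0.841 − 0.4533 = 0.3877.
After: c = 0.15, e = 0.0408, h = 0.552; p* = 0.552 − 0.0408/0.15 = 0.2800.
Δp* = 0.2800 − 0.3877 = -0.1077.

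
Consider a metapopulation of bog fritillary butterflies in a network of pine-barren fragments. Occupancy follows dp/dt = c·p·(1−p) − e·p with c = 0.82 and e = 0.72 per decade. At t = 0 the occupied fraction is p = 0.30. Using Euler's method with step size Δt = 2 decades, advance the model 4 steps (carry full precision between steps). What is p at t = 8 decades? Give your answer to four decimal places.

0.1523

Update rule: p ← p + [c·p·(1−p) − e·p]·Δt with Δt = 2.
p: 0.30000 → 0.21240  (Δp = -0.08760)
p: 0.21240 → 0.18089  (Δp = -0.03151)
p: 0.18089 → 0.16341  (Δp = -0.01749)
p: 0.16341 → 0.15230  (Δp = -0.01111)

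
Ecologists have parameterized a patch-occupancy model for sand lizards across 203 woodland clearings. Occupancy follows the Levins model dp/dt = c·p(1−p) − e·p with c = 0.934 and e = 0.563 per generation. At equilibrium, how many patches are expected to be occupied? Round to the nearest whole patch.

81

p* = 1 − e/c = 1 − 0.563/0.934 = 0.3972.
Expected occupied patches = N × p* = 203 × 0.3972 = 80.63 ≈ 81.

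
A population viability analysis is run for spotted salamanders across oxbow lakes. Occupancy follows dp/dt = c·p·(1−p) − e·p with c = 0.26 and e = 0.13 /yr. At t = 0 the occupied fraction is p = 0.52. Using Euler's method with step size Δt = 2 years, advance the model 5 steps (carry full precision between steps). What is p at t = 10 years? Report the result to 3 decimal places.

Update rule: p ← p + [c·p·(1−p) − e·p]·Δt with Δt = 2.
t = 2: p = 0.52000 + (-0.00541) = 0.51459
t = 4: p = 0.51459 + (-0.00390) = 0.51069
t = 6: p = 0.51069 + (-0.00284) = 0.50785
t = 8: p = 0.50785 + (-0.00207) = 0.50578
t = 10: p = 0.50578 + (-0.00152) = 0.50426

0.504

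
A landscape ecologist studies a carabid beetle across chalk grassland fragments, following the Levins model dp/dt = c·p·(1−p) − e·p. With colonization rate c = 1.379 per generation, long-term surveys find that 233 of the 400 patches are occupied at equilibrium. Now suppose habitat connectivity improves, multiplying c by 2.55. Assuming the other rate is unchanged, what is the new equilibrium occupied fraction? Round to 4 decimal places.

Observed p* = 233/400 = 0.58250.
Balance c(1−p*) = e gives e = 1.379×(1 − 0.58250) = 0.57573.
New p* = 1 − e/c = 1 − 0.57573/3.51645 = 0.83628.

0.8363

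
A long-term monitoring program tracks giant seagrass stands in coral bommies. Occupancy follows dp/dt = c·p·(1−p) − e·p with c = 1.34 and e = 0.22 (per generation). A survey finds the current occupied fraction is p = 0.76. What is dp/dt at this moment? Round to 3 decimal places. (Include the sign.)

Colonization term: c·p·(1−p) = 1.34×0.76×0.2400 = 0.24442.
Extinction term: e·p = 0.16720.
dp/dt = 0.24442 − 0.16720 = 0.07722.

0.077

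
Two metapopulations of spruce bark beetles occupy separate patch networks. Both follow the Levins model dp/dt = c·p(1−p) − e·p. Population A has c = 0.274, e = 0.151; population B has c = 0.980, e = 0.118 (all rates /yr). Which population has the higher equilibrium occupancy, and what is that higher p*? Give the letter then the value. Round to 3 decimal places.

B, 0.880

A: p*_A = 1 − 0.151/0.274 = 0.4489.
B: p*_B = 1 − 0.118/0.980 = 0.8796.
B is higher at 0.8796.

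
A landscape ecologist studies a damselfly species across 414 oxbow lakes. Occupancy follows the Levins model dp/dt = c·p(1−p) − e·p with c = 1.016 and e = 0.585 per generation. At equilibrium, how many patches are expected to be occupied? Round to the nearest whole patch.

p* = 1 − e/c = 1 − 0.585/1.016 = 0.4242.
Expected occupied patches = N × p* = 414 × 0.4242 = 175.62 ≈ 176.

176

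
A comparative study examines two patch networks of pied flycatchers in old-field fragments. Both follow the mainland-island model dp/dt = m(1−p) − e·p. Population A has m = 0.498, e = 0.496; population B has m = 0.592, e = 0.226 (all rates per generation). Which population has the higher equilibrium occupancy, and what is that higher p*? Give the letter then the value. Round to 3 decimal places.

A: p*_A = m/(m+e) = 0.498/0.9940 = 0.5010.
B: p*_B = 0.592/0.8180 = 0.7237.
B is higher at 0.7237.

B, 0.724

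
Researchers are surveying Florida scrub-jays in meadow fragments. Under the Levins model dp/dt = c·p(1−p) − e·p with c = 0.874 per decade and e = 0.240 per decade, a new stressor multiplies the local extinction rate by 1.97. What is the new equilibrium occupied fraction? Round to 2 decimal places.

Before: p* = 1 − 0.240/0.874 = 0.7254.
After the change, c = 0.874, e = 0.4728, so p* = 1 − 0.4728/0.874 = 0.4590.

0.46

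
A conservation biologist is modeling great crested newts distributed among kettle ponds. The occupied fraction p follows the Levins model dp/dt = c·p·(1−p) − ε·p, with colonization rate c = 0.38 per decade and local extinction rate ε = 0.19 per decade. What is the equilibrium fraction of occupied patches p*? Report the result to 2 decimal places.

0.50

At equilibrium, colonization balances extinction: c·p*·(1−p*) = ε·p*.
So p* = 1 − ε/c = 1 − 0.19/0.38 = 1 − 0.5000 = 0.5000.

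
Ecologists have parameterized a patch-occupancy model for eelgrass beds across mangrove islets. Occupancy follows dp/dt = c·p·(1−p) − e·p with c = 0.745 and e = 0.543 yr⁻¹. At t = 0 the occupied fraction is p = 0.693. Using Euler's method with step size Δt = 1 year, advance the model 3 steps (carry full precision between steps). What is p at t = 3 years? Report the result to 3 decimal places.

0.363

Update rule: p ← p + [c·p·(1−p) − e·p]·Δt with Δt = 1.
  1  |  dp/dt·Δt = -0.217800  |  p_1 = 0.475200
  2  |  dp/dt·Δt = -0.072242  |  p_2 = 0.402958
  3  |  dp/dt·Δt = -0.039572  |  p_3 = 0.363386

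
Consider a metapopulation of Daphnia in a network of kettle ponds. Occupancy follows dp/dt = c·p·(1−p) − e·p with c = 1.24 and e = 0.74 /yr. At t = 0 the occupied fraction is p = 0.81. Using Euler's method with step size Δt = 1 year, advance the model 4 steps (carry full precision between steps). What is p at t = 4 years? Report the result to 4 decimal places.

Update rule: p ← p + [c·p·(1−p) − e·p]·Δt with Δt = 1.
step 1: Δp = -0.40856, p = 0.40144
step 2: Δp = +0.00089, p = 0.40233
step 3: Δp = +0.00045, p = 0.40278
step 4: Δp = +0.00022, p = 0.40300

0.4030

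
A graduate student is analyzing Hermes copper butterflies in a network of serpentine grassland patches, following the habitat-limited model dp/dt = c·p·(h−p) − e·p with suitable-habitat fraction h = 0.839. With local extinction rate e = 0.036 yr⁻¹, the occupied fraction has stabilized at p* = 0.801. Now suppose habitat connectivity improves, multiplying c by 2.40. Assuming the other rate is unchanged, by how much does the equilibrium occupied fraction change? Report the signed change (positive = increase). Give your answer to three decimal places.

Balance c(h−p*) = e gives c = e/(0.839 − 0.80100) = 0.036/0.03800 = 0.94737.
New p* = 0.839 − e/c = 0.839 − 0.03600/2.27369 = 0.82317.
Δp* = 0.82317 − 0.80100 = +0.02217.

0.022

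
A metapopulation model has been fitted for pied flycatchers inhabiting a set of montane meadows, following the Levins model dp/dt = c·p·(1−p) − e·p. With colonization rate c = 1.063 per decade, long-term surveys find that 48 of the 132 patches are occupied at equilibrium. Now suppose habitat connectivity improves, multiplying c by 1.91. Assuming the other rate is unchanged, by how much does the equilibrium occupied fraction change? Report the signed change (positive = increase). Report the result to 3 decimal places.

Observed p* = 48/132 = 0.36364.
Balance c(1−p*) = e gives e = 1.063×(1 − 0.36364) = 0.67645.
New p* = 1 − e/c = 1 − 0.67645/2.03033 = 0.66683.
Δp* = 0.66683 − 0.36364 = +0.30319.

0.303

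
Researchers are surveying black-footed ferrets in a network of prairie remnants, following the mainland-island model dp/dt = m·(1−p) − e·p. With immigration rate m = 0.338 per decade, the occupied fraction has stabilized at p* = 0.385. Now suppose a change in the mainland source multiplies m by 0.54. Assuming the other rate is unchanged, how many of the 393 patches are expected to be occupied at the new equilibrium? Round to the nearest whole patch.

99

Balance m(1−p*) = e·p* gives e = m(1−p*)/p* = 0.338×0.61500/0.38500 = 0.53992.
New p* = m/(m+e) = 0.18252/(0.18252+0.53992) = 0.25264.
Expected occupied = 393 × 0.25264 = 99.29 ≈ 99.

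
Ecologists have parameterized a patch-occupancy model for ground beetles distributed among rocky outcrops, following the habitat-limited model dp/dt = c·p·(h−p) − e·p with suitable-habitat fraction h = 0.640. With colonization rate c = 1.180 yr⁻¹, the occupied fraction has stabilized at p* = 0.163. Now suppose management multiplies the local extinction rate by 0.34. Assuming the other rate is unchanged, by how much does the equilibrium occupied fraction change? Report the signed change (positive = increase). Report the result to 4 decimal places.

0.3148

Balance c(h−p*) = e gives e = 1.180×(0.64 − 0.16300) = 0.56286.
New p* = 0.64 − e/c = 0.64 − 0.19137/1.18000 = 0.47782.
Δp* = 0.47782 − 0.16300 = +0.31482.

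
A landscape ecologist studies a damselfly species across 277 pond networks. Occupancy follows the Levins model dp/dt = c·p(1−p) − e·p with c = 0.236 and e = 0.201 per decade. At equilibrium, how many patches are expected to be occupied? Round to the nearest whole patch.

41

p* = 1 − e/c = 1 − 0.201/0.236 = 0.1483.
Expected occupied patches = N × p* = 277 × 0.1483 = 41.08 ≈ 41.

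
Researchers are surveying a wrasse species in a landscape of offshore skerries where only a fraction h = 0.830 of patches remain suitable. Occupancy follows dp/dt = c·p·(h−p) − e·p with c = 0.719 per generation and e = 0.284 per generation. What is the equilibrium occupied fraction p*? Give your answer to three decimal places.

Setting dp/dt = 0 and dividing by p* gives c·(h−p*) = e.
So p* = h − e/c = 0.830 − 0.284/0.719 = 0.830 − 0.3950 = 0.4350.

0.435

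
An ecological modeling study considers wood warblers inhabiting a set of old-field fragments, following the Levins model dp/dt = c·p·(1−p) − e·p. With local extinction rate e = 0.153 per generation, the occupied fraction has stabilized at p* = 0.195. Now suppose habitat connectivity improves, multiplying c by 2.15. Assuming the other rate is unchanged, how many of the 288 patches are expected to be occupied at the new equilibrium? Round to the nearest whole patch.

Balance c(1−p*) = e gives c = e/(1 − 0.19500) = 0.153/0.80500 = 0.19006.
New p* = 1 − e/c = 1 − 0.15300/0.40863 = 0.62558.
Expected occupied = 288 × 0.62558 = 180.17 ≈ 180.

180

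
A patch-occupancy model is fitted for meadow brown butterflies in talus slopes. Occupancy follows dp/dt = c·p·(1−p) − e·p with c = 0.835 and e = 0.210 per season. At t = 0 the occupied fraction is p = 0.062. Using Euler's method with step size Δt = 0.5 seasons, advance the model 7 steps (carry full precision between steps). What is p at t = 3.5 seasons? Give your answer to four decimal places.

0.3011

Update rule: p ← p + [c·p·(1−p) − e·p]·Δt with Δt = 0.5.
p: 0.06200 → 0.07977  (Δp = +0.01777)
p: 0.07977 → 0.10204  (Δp = +0.02227)
p: 0.10204 → 0.12958  (Δp = +0.02754)
p: 0.12958 → 0.16307  (Δp = +0.03348)
p: 0.16307 → 0.20292  (Δp = +0.03986)
p: 0.20292 → 0.24914  (Δp = +0.04622)
p: 0.24914 → 0.30109  (Δp = +0.05194)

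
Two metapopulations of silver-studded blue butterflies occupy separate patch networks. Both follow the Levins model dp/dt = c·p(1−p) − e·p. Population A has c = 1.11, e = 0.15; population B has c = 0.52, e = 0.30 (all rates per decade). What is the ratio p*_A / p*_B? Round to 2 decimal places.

2.04

A: p*_A = 1 − 0.15/1.11 = 0.8649.
B: p*_B = 1 − 0.30/0.52 = 0.4231.
p*_A / p*_B = 0.8649/0.4231 = 2.0442.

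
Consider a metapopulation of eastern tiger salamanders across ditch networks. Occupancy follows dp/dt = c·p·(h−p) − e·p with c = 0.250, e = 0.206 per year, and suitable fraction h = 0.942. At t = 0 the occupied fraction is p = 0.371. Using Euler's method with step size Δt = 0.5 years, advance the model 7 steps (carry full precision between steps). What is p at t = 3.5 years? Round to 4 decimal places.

Update rule: p ← p + [c·p·(h−p) − e·p]·Δt with Δt = 0.5.
  1  |  dp/dt·Δt = -0.011733  |  p_1 = 0.359267
  2  |  dp/dt·Δt = -0.010835  |  p_2 = 0.348432
  3  |  dp/dt·Δt = -0.010036  |  p_3 = 0.338396
  4  |  dp/dt·Δt = -0.009323  |  p_4 = 0.329073
  5  |  dp/dt·Δt = -0.008682  |  p_5 = 0.320391
  6  |  dp/dt·Δt = -0.008106  |  p_6 = 0.312285
  7  |  dp/dt·Δt = -0.007584  |  p_7 = 0.304701

0.3047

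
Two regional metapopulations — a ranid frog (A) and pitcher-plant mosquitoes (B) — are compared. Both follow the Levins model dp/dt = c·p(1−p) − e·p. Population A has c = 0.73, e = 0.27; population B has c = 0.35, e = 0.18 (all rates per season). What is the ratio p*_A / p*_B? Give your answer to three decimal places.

1.297

A: p*_A = 1 − 0.27/0.73 = 0.6301.
B: p*_B = 1 − 0.18/0.35 = 0.4857.
p*_A / p*_B = 0.6301/0.4857 = 1.2973.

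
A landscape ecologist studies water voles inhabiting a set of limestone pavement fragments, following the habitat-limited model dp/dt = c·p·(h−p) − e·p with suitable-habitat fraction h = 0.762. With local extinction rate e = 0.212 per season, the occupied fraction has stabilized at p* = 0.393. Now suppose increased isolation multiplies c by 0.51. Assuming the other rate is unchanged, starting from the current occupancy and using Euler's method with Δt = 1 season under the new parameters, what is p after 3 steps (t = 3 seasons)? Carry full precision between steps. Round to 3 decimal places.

0.293

Balance c(h−p*) = e gives c = e/(0.762 − 0.39300) = 0.212/0.36900 = 0.57453.
Starting from p₀ = 0.39300; update p ← p + (dp/dt)·Δt with the new parameters.
  1  |  dp/dt·Δt = -0.040825  |  p_1 = 0.352175
  2  |  dp/dt·Δt = -0.032371  |  p_2 = 0.319804
  3  |  dp/dt·Δt = -0.026362  |  p_3 = 0.293442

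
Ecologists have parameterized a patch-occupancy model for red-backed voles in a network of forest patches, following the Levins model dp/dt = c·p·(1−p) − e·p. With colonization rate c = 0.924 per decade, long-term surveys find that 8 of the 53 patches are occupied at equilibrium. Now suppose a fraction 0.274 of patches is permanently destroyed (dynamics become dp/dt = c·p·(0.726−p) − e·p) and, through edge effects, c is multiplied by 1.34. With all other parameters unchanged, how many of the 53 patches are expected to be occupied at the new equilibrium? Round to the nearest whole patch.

Observed p* = 8/53 = 0.15094.
Balance c(1−p*) = e gives e = 0.924×(1 − 0.15094) = 0.78453.
New p* = 0.726 − e/c = 0.726 − 0.78453/1.23816 = 0.09237.
Expected occupied = 53 × 0.09237 = 4.90 ≈ 5.

5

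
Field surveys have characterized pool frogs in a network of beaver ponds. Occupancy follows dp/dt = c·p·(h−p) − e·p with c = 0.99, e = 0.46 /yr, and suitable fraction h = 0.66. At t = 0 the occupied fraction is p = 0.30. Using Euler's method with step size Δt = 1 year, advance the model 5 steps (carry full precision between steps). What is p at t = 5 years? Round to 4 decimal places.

Update rule: p ← p + [c·p·(h−p) − e·p]·Δt with Δt = 1.
step 1: Δp = -0.03108, p = 0.26892
step 2: Δp = -0.01959, p = 0.24933
step 3: Δp = -0.01332, p = 0.23601
step 4: Δp = -0.00950, p = 0.22651
step 5: Δp = -0.00699, p = 0.21952

0.2195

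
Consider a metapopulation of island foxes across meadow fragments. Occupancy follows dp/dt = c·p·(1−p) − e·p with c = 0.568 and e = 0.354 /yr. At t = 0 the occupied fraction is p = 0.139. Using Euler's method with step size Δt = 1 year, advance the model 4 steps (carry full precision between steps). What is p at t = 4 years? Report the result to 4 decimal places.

0.2176

Update rule: p ← p + [c·p·(1−p) − e·p]·Δt with Δt = 1.
step 1: Δp = +0.01877, p = 0.15777
step 2: Δp = +0.01962, p = 0.17740
step 3: Δp = +0.02009, p = 0.19748
step 4: Δp = +0.02011, p = 0.21759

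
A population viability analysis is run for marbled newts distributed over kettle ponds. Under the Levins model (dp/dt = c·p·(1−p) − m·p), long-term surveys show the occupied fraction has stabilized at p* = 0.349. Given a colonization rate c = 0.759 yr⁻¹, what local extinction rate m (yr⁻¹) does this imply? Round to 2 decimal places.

0.49

At equilibrium c(1−p*) = m.
m = 0.759 × (1 − 0.349) = 0.759 × 0.6510 = 0.4941.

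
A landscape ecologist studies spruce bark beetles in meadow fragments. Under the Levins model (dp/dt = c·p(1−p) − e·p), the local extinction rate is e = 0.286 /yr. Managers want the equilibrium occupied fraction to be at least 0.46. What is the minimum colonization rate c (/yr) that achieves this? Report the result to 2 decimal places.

p* = 1 − e/c ≥ 0.46 requires e/c ≤ 0.5400, i.e. c ≥ e/0.5400.
c_min = 0.286/0.5400 = 0.5296.

0.53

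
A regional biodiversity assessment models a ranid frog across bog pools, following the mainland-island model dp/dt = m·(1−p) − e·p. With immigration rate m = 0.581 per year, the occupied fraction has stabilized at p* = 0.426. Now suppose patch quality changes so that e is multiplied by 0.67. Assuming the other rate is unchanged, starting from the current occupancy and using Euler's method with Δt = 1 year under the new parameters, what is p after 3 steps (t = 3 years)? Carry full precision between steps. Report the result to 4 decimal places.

Balance m(1−p*) = e·p* gives e = m(1−p*)/p* = 0.581×0.57400/0.42600 = 0.78285.
Starting from p₀ = 0.42600; update p ← p + (dp/dt)·Δt with the new parameters.
p: 0.42600 → 0.53605  (Δp = +0.11005)
p: 0.53605 → 0.52444  (Δp = -0.01161)
p: 0.52444 → 0.52567  (Δp = +0.00123)

0.5257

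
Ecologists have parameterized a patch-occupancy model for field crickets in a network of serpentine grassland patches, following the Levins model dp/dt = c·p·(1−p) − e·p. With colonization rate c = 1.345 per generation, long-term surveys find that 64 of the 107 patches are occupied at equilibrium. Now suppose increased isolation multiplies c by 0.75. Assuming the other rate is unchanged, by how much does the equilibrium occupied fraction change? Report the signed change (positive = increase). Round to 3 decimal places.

-0.134

Observed p* = 64/107 = 0.59813.
Balance c(1−p*) = e gives e = 1.345×(1 − 0.59813) = 0.54052.
New p* = 1 − e/c = 1 − 0.54052/1.00875 = 0.46417.
Δp* = 0.46417 − 0.59813 = -0.13396.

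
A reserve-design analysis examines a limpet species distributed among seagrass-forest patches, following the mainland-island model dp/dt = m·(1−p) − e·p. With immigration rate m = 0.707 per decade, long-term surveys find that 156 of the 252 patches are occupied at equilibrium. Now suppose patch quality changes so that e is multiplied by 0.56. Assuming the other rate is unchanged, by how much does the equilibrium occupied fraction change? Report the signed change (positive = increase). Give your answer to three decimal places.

0.125

Observed p* = 156/252 = 0.61905.
Balance m(1−p*) = e·p* gives e = m(1−p*)/p* = 0.707×0.38095/0.61905 = 0.43507.
New p* = m/(m+e) = 0.70700/(0.70700+0.24364) = 0.74371.
Δp* = 0.74371 − 0.61905 = +0.12466.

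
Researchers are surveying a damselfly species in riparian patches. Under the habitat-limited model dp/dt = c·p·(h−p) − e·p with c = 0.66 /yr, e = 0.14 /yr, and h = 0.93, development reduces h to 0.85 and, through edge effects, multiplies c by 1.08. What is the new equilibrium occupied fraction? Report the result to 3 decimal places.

Before: p* = h − e/c = 0.93 − 0.14/0.66 = 0.93 − 0.2121 = 0.7179.
After: c = 0.7128, e = 0.14, h = 0.85; p* = 0.85 − 0.14/0.7128 = 0.6536.

0.654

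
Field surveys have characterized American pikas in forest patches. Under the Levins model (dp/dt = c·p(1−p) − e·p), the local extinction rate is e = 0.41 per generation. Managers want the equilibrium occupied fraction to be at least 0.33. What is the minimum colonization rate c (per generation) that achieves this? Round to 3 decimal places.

p* = 1 − e/c ≥ 0.33 requires e/c ≤ 0.6700, i.e. c ≥ e/0.6700.
c_min = 0.41/0.6700 = 0.6119.

0.612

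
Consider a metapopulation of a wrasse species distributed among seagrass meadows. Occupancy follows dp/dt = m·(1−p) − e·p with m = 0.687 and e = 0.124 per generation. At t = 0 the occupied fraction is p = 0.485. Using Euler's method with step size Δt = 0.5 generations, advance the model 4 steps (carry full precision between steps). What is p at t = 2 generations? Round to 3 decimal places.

Update rule: p ← p + [m·(1−p) − e·p]·Δt with Δt = 0.5.
p: 0.48500 → 0.63183  (Δp = +0.14683)
p: 0.63183 → 0.71912  (Δp = +0.08729)
p: 0.71912 → 0.77102  (Δp = +0.05190)
p: 0.77102 → 0.80187  (Δp = +0.03085)

0.802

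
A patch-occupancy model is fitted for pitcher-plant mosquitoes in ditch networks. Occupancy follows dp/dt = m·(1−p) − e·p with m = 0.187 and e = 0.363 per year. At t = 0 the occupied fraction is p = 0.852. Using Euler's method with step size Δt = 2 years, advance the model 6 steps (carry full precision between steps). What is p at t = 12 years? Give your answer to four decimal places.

0.3400

Update rule: p ← p + [m·(1−p) − e·p]·Δt with Δt = 2.
p: 0.85200 → 0.28880  (Δp = -0.56320)
p: 0.28880 → 0.34512  (Δp = +0.05632)
p: 0.34512 → 0.33949  (Δp = -0.00563)
p: 0.33949 → 0.34005  (Δp = +0.00056)
p: 0.34005 → 0.33999  (Δp = -0.00006)
p: 0.33999 → 0.34000  (Δp = +0.00001)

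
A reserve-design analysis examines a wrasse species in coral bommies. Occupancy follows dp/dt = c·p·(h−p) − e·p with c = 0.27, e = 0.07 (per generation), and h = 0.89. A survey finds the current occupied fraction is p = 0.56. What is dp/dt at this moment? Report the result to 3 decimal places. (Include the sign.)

Colonization term: c·p·(h−p) = 0.27×0.56×0.3300 = 0.04990.
Extinction term: e·p = 0.03920.
dp/dt = 0.04990 − 0.03920 = 0.01070.

0.011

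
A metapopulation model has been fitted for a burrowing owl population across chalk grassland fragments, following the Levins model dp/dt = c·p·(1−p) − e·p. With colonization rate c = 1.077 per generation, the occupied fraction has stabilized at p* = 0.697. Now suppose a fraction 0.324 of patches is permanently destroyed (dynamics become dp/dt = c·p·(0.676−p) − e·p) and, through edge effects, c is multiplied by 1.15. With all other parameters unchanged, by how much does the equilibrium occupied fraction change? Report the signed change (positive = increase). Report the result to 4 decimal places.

Balance c(1−p*) = e gives e = 1.077×(1 − 0.69700) = 0.32633.
New p* = 0.676 − e/c = 0.676 − 0.32633/1.23855 = 0.41252.
Δp* = 0.41252 − 0.69700 = -0.28448.

-0.2845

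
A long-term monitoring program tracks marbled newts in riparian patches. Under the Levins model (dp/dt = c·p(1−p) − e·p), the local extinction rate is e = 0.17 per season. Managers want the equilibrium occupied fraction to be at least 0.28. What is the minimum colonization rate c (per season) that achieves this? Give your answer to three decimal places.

p* = 1 − e/c ≥ 0.28 requires e/c ≤ 0.7200, i.e. c ≥ e/0.7200.
c_min = 0.17/0.7200 = 0.2361.

0.236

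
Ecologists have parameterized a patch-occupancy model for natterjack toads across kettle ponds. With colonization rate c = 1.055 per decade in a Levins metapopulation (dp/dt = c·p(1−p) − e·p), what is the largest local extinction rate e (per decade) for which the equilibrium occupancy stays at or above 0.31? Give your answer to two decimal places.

1 − e/c ≥ 0.31 ⇒ e ≤ c(1 − 0.31) = 1.055 × 0.6900.
e_max = 0.7279.

0.73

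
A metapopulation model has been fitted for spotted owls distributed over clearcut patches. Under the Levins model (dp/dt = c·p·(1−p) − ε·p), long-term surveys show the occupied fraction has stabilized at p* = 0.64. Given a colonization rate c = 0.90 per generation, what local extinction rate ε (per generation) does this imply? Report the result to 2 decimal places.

At equilibrium c(1−p*) = ε.
ε = 0.90 × (1 − 0.64) = 0.90 × 0.3600 = 0.3240.

0.32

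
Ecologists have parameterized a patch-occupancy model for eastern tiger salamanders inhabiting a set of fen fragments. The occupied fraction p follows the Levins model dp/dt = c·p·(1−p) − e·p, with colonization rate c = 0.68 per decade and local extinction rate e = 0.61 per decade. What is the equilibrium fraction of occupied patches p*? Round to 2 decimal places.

Setting dp/dt = 0 and dividing through by p* gives c·(1−p*) = e.
So p* = 1 − e/c = 1 − 0.61/0.68 = 1 − 0.8971 = 0.1029.

0.10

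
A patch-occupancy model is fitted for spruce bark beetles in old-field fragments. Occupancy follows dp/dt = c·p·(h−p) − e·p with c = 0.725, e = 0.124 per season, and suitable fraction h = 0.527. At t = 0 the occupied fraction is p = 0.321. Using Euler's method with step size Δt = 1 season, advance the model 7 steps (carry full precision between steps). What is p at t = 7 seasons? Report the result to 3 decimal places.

Update rule: p ← p + [c·p·(h−p) − e·p]·Δt with Δt = 1.
  1  |  dp/dt·Δt = +0.008137  |  p_1 = 0.329137
  2  |  dp/dt·Δt = +0.006402  |  p_2 = 0.335539
  3  |  dp/dt·Δt = +0.004969  |  p_3 = 0.340508
  4  |  dp/dt·Δt = +0.003816  |  p_4 = 0.344324
  5  |  dp/dt·Δt = +0.002906  |  p_5 = 0.347230
  6  |  dp/dt·Δt = +0.002199  |  p_6 = 0.349429
  7  |  dp/dt·Δt = +0.001656  |  p_7 = 0.351085

0.351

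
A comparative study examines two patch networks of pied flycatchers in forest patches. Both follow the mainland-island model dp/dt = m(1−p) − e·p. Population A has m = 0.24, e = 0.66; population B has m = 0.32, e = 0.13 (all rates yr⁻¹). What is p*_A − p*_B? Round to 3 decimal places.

-0.444

A: p*_A = m/(m+e) = 0.24/0.9000 = 0.2667.
B: p*_B = 0.32/0.4500 = 0.7111.
p*_A − p*_B = 0.2667 − 0.7111 = -0.4444.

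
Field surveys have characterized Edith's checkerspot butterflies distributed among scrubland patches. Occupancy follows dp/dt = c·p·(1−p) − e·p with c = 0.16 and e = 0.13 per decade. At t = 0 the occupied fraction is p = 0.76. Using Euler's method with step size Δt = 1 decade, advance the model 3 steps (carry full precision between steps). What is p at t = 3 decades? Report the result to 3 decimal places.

0.589

Update rule: p ← p + [c·p·(1−p) − e·p]·Δt with Δt = 1.
t = 1: p = 0.76000 + (-0.06962) = 0.69038
t = 2: p = 0.69038 + (-0.05555) = 0.63483
t = 3: p = 0.63483 + (-0.04544) = 0.58940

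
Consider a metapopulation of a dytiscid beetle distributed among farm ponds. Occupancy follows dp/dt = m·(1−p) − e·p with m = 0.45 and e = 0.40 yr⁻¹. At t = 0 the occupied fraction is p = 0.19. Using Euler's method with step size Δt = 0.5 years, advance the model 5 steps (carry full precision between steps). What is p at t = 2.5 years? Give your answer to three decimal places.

Update rule: p ← p + [m·(1−p) − e·p]·Δt with Δt = 0.5.
  1  |  dp/dt·Δt = +0.144250  |  p_1 = 0.334250
  2  |  dp/dt·Δt = +0.082944  |  p_2 = 0.417194
  3  |  dp/dt·Δt = +0.047693  |  p_3 = 0.464886
  4  |  dp/dt·Δt = +0.027423  |  p_4 = 0.492310
  5  |  dp/dt·Δt = +0.015768  |  p_5 = 0.508078

0.508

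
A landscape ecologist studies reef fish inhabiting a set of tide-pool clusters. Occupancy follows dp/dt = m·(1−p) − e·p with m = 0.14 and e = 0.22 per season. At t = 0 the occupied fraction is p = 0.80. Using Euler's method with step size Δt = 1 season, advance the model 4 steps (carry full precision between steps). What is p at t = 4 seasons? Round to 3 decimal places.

Update rule: p ← p + [m·(1−p) − e·p]·Δt with Δt = 1.
step 1: Δp = -0.14800, p = 0.65200
step 2: Δp = -0.09472, p = 0.55728
step 3: Δp = -0.06062, p = 0.49666
step 4: Δp = -0.03880, p = 0.45786

0.458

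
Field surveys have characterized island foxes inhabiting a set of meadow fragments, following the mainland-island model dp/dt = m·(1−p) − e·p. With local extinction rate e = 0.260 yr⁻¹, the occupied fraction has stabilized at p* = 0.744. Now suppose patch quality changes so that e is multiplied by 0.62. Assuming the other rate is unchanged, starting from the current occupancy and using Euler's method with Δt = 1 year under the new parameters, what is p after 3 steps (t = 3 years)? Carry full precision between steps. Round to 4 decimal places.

0.8241

Balance m(1−p*) = e·p* gives m = e·p*/(1−p*) = 0.260×0.74400/0.25600 = 0.75562.
Starting from p₀ = 0.74400; update p ← p + (dp/dt)·Δt with the new parameters.
  1  |  dp/dt·Δt = +0.073507  |  p_1 = 0.817507
  2  |  dp/dt·Δt = +0.006114  |  p_2 = 0.823621
  3  |  dp/dt·Δt = +0.000509  |  p_3 = 0.824130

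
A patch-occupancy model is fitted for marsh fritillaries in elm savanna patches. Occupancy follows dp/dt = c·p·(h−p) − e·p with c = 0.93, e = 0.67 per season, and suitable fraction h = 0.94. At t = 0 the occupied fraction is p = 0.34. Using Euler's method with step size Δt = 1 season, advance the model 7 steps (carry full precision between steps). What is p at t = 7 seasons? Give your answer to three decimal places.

Update rule: p ← p + [c·p·(h−p) − e·p]·Δt with Δt = 1.
  1  |  dp/dt·Δt = -0.038080  |  p_1 = 0.301920
  2  |  dp/dt·Δt = -0.023123  |  p_2 = 0.278797
  3  |  dp/dt·Δt = -0.015357  |  p_3 = 0.263441
  4  |  dp/dt·Δt = -0.010748  |  p_4 = 0.252692
  5  |  dp/dt·Δt = -0.007784  |  p_5 = 0.244908
  6  |  dp/dt·Δt = -0.005771  |  p_6 = 0.239137
  7  |  dp/dt·Δt = -0.004352  |  p_7 = 0.234785

0.235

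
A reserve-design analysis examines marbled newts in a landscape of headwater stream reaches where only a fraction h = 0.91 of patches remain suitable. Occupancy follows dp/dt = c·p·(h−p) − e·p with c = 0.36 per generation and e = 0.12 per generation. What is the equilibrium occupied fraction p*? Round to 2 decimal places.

0.58

Setting dp/dt = 0 and dividing by p* gives c·(h−p*) = e.
So p* = h − e/c = 0.91 − 0.12/0.36 = 0.91 − 0.3333 = 0.5767.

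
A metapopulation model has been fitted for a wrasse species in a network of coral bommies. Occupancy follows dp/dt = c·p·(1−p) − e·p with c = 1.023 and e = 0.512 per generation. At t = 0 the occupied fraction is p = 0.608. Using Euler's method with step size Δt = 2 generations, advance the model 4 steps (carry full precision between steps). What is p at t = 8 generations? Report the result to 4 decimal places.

0.4995

Update rule: p ← p + [c·p·(1−p) − e·p]·Δt with Δt = 2.
step 1: Δp = -0.13496, p = 0.47304
step 2: Δp = +0.02562, p = 0.49866
step 3: Δp = +0.00087, p = 0.49953
step 4: Δp = -0.00002, p = 0.49951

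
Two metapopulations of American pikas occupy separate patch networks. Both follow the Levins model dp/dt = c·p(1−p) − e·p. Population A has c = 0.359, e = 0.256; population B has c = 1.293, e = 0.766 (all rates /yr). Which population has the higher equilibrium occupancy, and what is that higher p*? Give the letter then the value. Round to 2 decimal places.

B, 0.41

A: p*_A = 1 − 0.256/0.359 = 0.2869.
B: p*_B = 1 − 0.766/1.293 = 0.4076.
B is higher at 0.4076.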